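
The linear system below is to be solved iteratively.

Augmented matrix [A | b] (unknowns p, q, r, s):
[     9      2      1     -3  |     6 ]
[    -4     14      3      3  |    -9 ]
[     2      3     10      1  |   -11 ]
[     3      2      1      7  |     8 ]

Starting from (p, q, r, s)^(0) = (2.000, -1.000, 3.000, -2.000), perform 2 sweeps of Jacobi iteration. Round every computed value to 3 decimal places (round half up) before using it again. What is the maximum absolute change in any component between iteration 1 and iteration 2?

Iteration 1:
  p = (6 - (2)·-1.000 - (1)·3.000 - (-3)·-2.000) / (9) = -0.111
  q = (-9 - (-4)·2.000 - (3)·3.000 - (3)·-2.000) / (14) = -0.286
  r = (-11 - (2)·2.000 - (3)·-1.000 - (1)·-2.000) / (10) = -1.000
  s = (8 - (3)·2.000 - (2)·-1.000 - (1)·3.000) / (7) = 0.143
Iteration 2:
  p = (6 - (2)·-0.286 - (1)·-1.000 - (-3)·0.143) / (9) = 0.889
  q = (-9 - (-4)·-0.111 - (3)·-1.000 - (3)·0.143) / (14) = -0.491
  r = (-11 - (2)·-0.111 - (3)·-0.286 - (1)·0.143) / (10) = -1.006
  s = (8 - (3)·-0.111 - (2)·-0.286 - (1)·-1.000) / (7) = 1.415
Change: (1.000, -0.205, -0.006, 1.272) → max |·| = 1.272

1.272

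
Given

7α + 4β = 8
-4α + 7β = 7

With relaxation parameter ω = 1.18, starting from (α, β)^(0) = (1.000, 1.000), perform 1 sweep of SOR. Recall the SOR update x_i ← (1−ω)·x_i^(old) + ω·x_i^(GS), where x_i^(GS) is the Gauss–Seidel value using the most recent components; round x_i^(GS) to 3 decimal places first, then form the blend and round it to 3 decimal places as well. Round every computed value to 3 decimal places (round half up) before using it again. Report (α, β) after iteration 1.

Iteration 1:
  α: GS value = (8 - (4)·1.000) / (7) = 0.571;  α ← (1−ω)·1.000 + ω·0.571 = 0.494
  β: GS value = (7 - (-4)·0.494) / (7) = 1.282;  β ← (1−ω)·1.000 + ω·1.282 = 1.333

(0.494, 1.333)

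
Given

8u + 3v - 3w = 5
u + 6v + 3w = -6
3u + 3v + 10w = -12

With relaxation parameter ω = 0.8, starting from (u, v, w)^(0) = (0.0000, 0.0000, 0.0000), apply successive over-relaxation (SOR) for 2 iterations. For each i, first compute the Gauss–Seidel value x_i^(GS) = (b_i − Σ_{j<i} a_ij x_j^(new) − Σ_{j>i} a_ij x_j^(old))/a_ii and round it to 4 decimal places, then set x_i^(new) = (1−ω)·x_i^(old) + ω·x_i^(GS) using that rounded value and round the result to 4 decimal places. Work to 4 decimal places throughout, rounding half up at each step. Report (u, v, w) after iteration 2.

(0.5984, -0.7043, -1.1090)

Iteration 1:
  u: GS value = (5 - (3)·0.0000 - (-3)·0.0000) / (8) = 0.6250;  u ← (1−ω)·0.0000 + ω·0.6250 = 0.5000
  v: GS value = (-6 - (1)·0.5000 - (3)·0.0000) / (6) = -1.0833;  v ← (1−ω)·0.0000 + ω·-1.0833 = -0.8666
  w: GS value = (-12 - (3)·0.5000 - (3)·-0.8666) / (10) = -1.0900;  w ← (1−ω)·0.0000 + ω·-1.0900 = -0.8720
Iteration 2:
  u: GS value = (5 - (3)·-0.8666 - (-3)·-0.8720) / (8) = 0.6230;  u ← (1−ω)·0.5000 + ω·0.6230 = 0.5984
  v: GS value = (-6 - (1)·0.5984 - (3)·-0.8720) / (6) = -0.6637;  v ← (1−ω)·-0.8666 + ω·-0.6637 = -0.7043
  w: GS value = (-12 - (3)·0.5984 - (3)·-0.7043) / (10) = -1.1682;  w ← (1−ω)·-0.8720 + ω·-1.1682 = -1.1090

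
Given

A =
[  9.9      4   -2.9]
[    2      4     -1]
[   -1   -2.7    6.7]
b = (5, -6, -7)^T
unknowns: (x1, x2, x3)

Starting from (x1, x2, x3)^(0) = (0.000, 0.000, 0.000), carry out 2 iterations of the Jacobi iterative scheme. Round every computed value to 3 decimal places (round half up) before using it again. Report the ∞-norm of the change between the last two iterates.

Iteration 1:
  x1 = (5 - (4)·0.000 - (-2.9)·0.000) / (9.9) = 0.505
  x2 = (-6 - (2)·0.000 - (-1)·0.000) / (4) = -1.500
  x3 = (-7 - (-1)·0.000 - (-2.7)·0.000) / (6.7) = -1.045
Iteration 2:
  x1 = (5 - (4)·-1.500 - (-2.9)·-1.045) / (9.9) = 0.805
  x2 = (-6 - (2)·0.505 - (-1)·-1.045) / (4) = -2.014
  x3 = (-7 - (-1)·0.505 - (-2.7)·-1.500) / (6.7) = -1.574
Change: (0.300, -0.514, -0.529) → max |·| = 0.529

0.529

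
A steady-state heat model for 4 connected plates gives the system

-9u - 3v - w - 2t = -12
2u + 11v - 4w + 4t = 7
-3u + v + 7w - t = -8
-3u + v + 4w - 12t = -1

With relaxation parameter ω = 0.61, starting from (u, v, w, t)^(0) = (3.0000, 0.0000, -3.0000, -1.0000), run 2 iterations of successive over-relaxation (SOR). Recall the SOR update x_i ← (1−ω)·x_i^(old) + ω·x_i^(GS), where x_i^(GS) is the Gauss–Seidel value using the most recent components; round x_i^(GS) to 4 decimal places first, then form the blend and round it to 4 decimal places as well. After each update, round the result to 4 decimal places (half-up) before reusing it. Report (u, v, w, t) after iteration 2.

Iteration 1:
  u: GS value = (-12 - (-3)·0.0000 - (-1)·-3.0000 - (-2)·-1.0000) / (-9) = 1.8889;  u ← (1−ω)·3.0000 + ω·1.8889 = 2.3222
  v: GS value = (7 - (2)·2.3222 - (-4)·-3.0000 - (4)·-1.0000) / (11) = -0.5131;  v ← (1−ω)·0.0000 + ω·-0.5131 = -0.3130
  w: GS value = (-8 - (-3)·2.3222 - (1)·-0.3130 - (-1)·-1.0000) / (7) = -0.2458;  w ← (1−ω)·-3.0000 + ω·-0.2458 = -1.3199
  t: GS value = (-1 - (-3)·2.3222 - (1)·-0.3130 - (4)·-1.3199) / (-12) = -0.9633;  t ← (1−ω)·-1.0000 + ω·-0.9633 = -0.9776
Iteration 2:
  u: GS value = (-12 - (-3)·-0.3130 - (-1)·-1.3199 - (-2)·-0.9776) / (-9) = 1.8016;  u ← (1−ω)·2.3222 + ω·1.8016 = 2.0046
  v: GS value = (7 - (2)·2.0046 - (-4)·-1.3199 - (4)·-0.9776) / (11) = 0.1474;  v ← (1−ω)·-0.3130 + ω·0.1474 = -0.0322
  w: GS value = (-8 - (-3)·2.0046 - (1)·-0.0322 - (-1)·-0.9776) / (7) = -0.4188;  w ← (1−ω)·-1.3199 + ω·-0.4188 = -0.7702
  t: GS value = (-1 - (-3)·2.0046 - (1)·-0.0322 - (4)·-0.7702) / (-12) = -0.6772;  t ← (1−ω)·-0.9776 + ω·-0.6772 = -0.7944

(2.0046, -0.0322, -0.7702, -0.7944)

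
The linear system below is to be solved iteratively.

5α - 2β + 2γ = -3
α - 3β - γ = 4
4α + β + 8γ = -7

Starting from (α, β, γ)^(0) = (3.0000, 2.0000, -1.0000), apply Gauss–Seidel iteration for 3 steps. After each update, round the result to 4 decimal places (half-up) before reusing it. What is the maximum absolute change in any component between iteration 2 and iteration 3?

Iteration 1:
  α = (-3 - (-2)·2.0000 - (2)·-1.0000) / (5) = 0.6000
  β = (4 - (1)·0.6000 - (-1)·-1.0000) / (-3) = -0.8000
  γ = (-7 - (4)·0.6000 - (1)·-0.8000) / (8) = -1.0750
Iteration 2:
  α = (-3 - (-2)·-0.8000 - (2)·-1.0750) / (5) = -0.4900
  β = (4 - (1)·-0.4900 - (-1)·-1.0750) / (-3) = -1.1383
  γ = (-7 - (4)·-0.4900 - (1)·-1.1383) / (8) = -0.4877
Iteration 3:
  α = (-3 - (-2)·-1.1383 - (2)·-0.4877) / (5) = -0.8602
  β = (4 - (1)·-0.8602 - (-1)·-0.4877) / (-3) = -1.4575
  γ = (-7 - (4)·-0.8602 - (1)·-1.4575) / (8) = -0.2627
Change: (-0.3702, -0.3192, 0.2250) → max |·| = 0.3702

0.3702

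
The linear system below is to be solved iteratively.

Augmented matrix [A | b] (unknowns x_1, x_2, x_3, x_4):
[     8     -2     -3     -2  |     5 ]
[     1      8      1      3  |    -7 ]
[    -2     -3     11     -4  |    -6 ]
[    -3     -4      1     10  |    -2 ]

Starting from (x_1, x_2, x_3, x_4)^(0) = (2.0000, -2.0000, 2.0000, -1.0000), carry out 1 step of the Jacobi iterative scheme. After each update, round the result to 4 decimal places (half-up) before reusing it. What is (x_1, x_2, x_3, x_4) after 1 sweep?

(0.6250, -1.0000, -1.0909, -0.6000)

Iteration 1:
  x_1 = (5 - (-2)·-2.0000 - (-3)·2.0000 - (-2)·-1.0000) / (8) = 0.6250
  x_2 = (-7 - (1)·2.0000 - (1)·2.0000 - (3)·-1.0000) / (8) = -1.0000
  x_3 = (-6 - (-2)·2.0000 - (-3)·-2.0000 - (-4)·-1.0000) / (11) = -1.0909
  x_4 = (-2 - (-3)·2.0000 - (-4)·-2.0000 - (1)·2.0000) / (10) = -0.6000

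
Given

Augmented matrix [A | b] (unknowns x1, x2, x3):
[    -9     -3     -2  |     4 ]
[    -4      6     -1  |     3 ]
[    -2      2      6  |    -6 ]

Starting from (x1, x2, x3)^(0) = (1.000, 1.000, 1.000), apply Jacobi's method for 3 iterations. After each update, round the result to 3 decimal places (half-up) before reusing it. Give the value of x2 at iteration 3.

-0.241

Iteration 1:
  x1 = (4 - (-3)·1.000 - (-2)·1.000) / (-9) = -1.000
  x2 = (3 - (-4)·1.000 - (-1)·1.000) / (6) = 1.333
  x3 = (-6 - (-2)·1.000 - (2)·1.000) / (6) = -1.000
Iteration 2:
  x1 = (4 - (-3)·1.333 - (-2)·-1.000) / (-9) = -0.667
  x2 = (3 - (-4)·-1.000 - (-1)·-1.000) / (6) = -0.333
  x3 = (-6 - (-2)·-1.000 - (2)·1.333) / (6) = -1.778
Iteration 3:
  x1 = (4 - (-3)·-0.333 - (-2)·-1.778) / (-9) = 0.062
  x2 = (3 - (-4)·-0.667 - (-1)·-1.778) / (6) = -0.241
  x3 = (-6 - (-2)·-0.667 - (2)·-0.333) / (6) = -1.111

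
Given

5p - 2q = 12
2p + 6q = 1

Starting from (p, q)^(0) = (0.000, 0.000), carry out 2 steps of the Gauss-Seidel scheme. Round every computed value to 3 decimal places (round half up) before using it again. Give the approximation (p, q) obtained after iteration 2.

(2.147, -0.549)

Iteration 1:
  p = (12 - (-2)·0.000) / (5) = 2.400
  q = (1 - (2)·2.400) / (6) = -0.633
Iteration 2:
  p = (12 - (-2)·-0.633) / (5) = 2.147
  q = (1 - (2)·2.147) / (6) = -0.549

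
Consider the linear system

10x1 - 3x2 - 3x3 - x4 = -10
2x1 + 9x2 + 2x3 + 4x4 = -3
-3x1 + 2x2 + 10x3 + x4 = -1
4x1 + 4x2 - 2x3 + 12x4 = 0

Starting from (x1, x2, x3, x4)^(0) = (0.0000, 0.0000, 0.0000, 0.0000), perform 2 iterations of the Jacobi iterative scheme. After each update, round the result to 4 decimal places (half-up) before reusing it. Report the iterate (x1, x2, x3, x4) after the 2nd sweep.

(-1.1300, -0.0889, -0.3333, 0.4278)

Iteration 1:
  x1 = (-10 - (-3)·0.0000 - (-3)·0.0000 - (-1)·0.0000) / (10) = -1.0000
  x2 = (-3 - (2)·0.0000 - (2)·0.0000 - (4)·0.0000) / (9) = -0.3333
  x3 = (-1 - (-3)·0.0000 - (2)·0.0000 - (1)·0.0000) / (10) = -0.1000
  x4 = (0 - (4)·0.0000 - (4)·0.0000 - (-2)·0.0000) / (12) = 0.0000
Iteration 2:
  x1 = (-10 - (-3)·-0.3333 - (-3)·-0.1000 - (-1)·0.0000) / (10) = -1.1300
  x2 = (-3 - (2)·-1.0000 - (2)·-0.1000 - (4)·0.0000) / (9) = -0.0889
  x3 = (-1 - (-3)·-1.0000 - (2)·-0.3333 - (1)·0.0000) / (10) = -0.3333
  x4 = (0 - (4)·-1.0000 - (4)·-0.3333 - (-2)·-0.1000) / (12) = 0.4278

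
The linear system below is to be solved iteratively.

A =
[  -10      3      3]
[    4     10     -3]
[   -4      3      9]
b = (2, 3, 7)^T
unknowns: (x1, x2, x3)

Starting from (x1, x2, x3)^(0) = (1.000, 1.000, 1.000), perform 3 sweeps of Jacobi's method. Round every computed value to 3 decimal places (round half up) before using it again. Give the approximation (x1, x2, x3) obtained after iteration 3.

(0.189, 0.516, 0.699)

Iteration 1:
  x1 = (2 - (3)·1.000 - (3)·1.000) / (-10) = 0.400
  x2 = (3 - (4)·1.000 - (-3)·1.000) / (10) = 0.200
  x3 = (7 - (-4)·1.000 - (3)·1.000) / (9) = 0.889
Iteration 2:
  x1 = (2 - (3)·0.200 - (3)·0.889) / (-10) = 0.127
  x2 = (3 - (4)·0.400 - (-3)·0.889) / (10) = 0.407
  x3 = (7 - (-4)·0.400 - (3)·0.200) / (9) = 0.889
Iteration 3:
  x1 = (2 - (3)·0.407 - (3)·0.889) / (-10) = 0.189
  x2 = (3 - (4)·0.127 - (-3)·0.889) / (10) = 0.516
  x3 = (7 - (-4)·0.127 - (3)·0.407) / (9) = 0.699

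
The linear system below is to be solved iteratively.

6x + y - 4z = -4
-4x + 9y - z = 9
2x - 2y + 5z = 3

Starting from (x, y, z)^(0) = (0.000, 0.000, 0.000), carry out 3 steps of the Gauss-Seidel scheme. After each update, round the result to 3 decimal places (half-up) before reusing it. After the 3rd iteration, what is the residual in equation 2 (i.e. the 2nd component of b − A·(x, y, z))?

0.021

Iteration 1:
  x = (-4 - (1)·0.000 - (-4)·0.000) / (6) = -0.667
  y = (9 - (-4)·-0.667 - (-1)·0.000) / (9) = 0.704
  z = (3 - (2)·-0.667 - (-2)·0.704) / (5) = 1.148
Iteration 2:
  x = (-4 - (1)·0.704 - (-4)·1.148) / (6) = -0.019
  y = (9 - (-4)·-0.019 - (-1)·1.148) / (9) = 1.119
  z = (3 - (2)·-0.019 - (-2)·1.119) / (5) = 1.055
Iteration 3:
  x = (-4 - (1)·1.119 - (-4)·1.055) / (6) = -0.150
  y = (9 - (-4)·-0.150 - (-1)·1.055) / (9) = 1.051
  z = (3 - (2)·-0.150 - (-2)·1.051) / (5) = 1.080
Residual b − A·x = (0.169, 0.021, 0.002)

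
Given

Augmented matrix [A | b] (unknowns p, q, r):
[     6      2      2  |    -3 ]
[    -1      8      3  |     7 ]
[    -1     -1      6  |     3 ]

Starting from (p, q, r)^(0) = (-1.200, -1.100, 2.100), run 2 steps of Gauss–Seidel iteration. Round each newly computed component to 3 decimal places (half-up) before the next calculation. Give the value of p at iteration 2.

-0.614

Iteration 1:
  p = (-3 - (2)·-1.100 - (2)·2.100) / (6) = -0.833
  q = (7 - (-1)·-0.833 - (3)·2.100) / (8) = -0.017
  r = (3 - (-1)·-0.833 - (-1)·-0.017) / (6) = 0.358
Iteration 2:
  p = (-3 - (2)·-0.017 - (2)·0.358) / (6) = -0.614
  q = (7 - (-1)·-0.614 - (3)·0.358) / (8) = 0.664
  r = (3 - (-1)·-0.614 - (-1)·0.664) / (6) = 0.508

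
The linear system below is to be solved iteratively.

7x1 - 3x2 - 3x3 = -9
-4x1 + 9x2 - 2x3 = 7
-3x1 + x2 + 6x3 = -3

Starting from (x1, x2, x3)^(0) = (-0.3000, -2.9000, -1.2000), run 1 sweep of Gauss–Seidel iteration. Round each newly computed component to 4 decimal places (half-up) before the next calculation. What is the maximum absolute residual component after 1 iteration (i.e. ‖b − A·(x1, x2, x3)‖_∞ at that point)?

4.1328

Iteration 1:
  x1 = (-9 - (-3)·-2.9000 - (-3)·-1.2000) / (7) = -3.0429
  x2 = (7 - (-4)·-3.0429 - (-2)·-1.2000) / (9) = -0.8413
  x3 = (-3 - (-3)·-3.0429 - (1)·-0.8413) / (6) = -1.8812
Residual b − A·x = (4.1328, -1.3623, -0.0002); ∞-norm = 4.1328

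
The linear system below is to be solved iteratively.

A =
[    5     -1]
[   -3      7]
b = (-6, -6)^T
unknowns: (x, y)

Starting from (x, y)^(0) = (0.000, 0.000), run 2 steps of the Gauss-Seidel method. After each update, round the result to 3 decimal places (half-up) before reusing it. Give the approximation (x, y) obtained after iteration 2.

Iteration 1:
  x = (-6 - (-1)·0.000) / (5) = -1.200
  y = (-6 - (-3)·-1.200) / (7) = -1.371
Iteration 2:
  x = (-6 - (-1)·-1.371) / (5) = -1.474
  y = (-6 - (-3)·-1.474) / (7) = -1.489

(-1.474, -1.489)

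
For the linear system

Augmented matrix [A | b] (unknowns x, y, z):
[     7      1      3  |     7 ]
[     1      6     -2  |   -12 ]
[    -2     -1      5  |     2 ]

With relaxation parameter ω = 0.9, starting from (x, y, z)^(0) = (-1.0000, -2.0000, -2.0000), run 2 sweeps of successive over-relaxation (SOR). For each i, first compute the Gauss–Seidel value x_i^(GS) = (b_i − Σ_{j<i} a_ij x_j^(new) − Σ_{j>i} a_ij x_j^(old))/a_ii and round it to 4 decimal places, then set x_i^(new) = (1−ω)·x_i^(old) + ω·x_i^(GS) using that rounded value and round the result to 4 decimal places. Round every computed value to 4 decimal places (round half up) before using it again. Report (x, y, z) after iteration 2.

Iteration 1:
  x: GS value = (7 - (1)·-2.0000 - (3)·-2.0000) / (7) = 2.1429;  x ← (1−ω)·-1.0000 + ω·2.1429 = 1.8286
  y: GS value = (-12 - (1)·1.8286 - (-2)·-2.0000) / (6) = -2.9714;  y ← (1−ω)·-2.0000 + ω·-2.9714 = -2.8743
  z: GS value = (2 - (-2)·1.8286 - (-1)·-2.8743) / (5) = 0.5566;  z ← (1−ω)·-2.0000 + ω·0.5566 = 0.3009
Iteration 2:
  x: GS value = (7 - (1)·-2.8743 - (3)·0.3009) / (7) = 1.2817;  x ← (1−ω)·1.8286 + ω·1.2817 = 1.3364
  y: GS value = (-12 - (1)·1.3364 - (-2)·0.3009) / (6) = -2.1224;  y ← (1−ω)·-2.8743 + ω·-2.1224 = -2.1976
  z: GS value = (2 - (-2)·1.3364 - (-1)·-2.1976) / (5) = 0.4950;  z ← (1−ω)·0.3009 + ω·0.4950 = 0.4756

(1.3364, -2.1976, 0.4756)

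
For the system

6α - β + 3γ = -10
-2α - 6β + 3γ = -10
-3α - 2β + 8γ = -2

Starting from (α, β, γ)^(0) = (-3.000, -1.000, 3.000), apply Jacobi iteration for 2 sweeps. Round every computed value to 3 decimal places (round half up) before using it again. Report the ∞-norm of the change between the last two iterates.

3.173

Iteration 1:
  α = (-10 - (-1)·-1.000 - (3)·3.000) / (6) = -3.333
  β = (-10 - (-2)·-3.000 - (3)·3.000) / (-6) = 4.167
  γ = (-2 - (-3)·-3.000 - (-2)·-1.000) / (8) = -1.625
Iteration 2:
  α = (-10 - (-1)·4.167 - (3)·-1.625) / (6) = -0.160
  β = (-10 - (-2)·-3.333 - (3)·-1.625) / (-6) = 1.965
  γ = (-2 - (-3)·-3.333 - (-2)·4.167) / (8) = -0.458
Change: (3.173, -2.202, 1.167) → max |·| = 3.173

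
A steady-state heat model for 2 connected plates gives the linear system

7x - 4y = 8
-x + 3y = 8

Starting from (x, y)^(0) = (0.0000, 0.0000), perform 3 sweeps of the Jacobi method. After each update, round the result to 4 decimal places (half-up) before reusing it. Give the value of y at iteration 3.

Iteration 1:
  x = (8 - (-4)·0.0000) / (7) = 1.1429
  y = (8 - (-1)·0.0000) / (3) = 2.6667
Iteration 2:
  x = (8 - (-4)·2.6667) / (7) = 2.6667
  y = (8 - (-1)·1.1429) / (3) = 3.0476
Iteration 3:
  x = (8 - (-4)·3.0476) / (7) = 2.8843
  y = (8 - (-1)·2.6667) / (3) = 3.5556

3.5556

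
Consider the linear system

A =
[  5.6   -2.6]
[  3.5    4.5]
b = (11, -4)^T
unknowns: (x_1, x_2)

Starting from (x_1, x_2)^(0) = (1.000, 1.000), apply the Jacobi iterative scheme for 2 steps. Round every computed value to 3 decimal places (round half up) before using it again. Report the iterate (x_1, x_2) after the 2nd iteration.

(1.190, -2.778)

Iteration 1:
  x_1 = (11 - (-2.6)·1.000) / (5.6) = 2.429
  x_2 = (-4 - (3.5)·1.000) / (4.5) = -1.667
Iteration 2:
  x_1 = (11 - (-2.6)·-1.667) / (5.6) = 1.190
  x_2 = (-4 - (3.5)·2.429) / (4.5) = -2.778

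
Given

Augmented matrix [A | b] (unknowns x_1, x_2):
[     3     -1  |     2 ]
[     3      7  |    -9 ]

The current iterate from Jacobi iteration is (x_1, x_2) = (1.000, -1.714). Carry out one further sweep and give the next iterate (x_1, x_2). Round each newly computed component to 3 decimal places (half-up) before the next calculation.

(0.095, -1.714)

One sweep:
  x_1 = (2 - (-1)·-1.714) / (3) = 0.095
  x_2 = (-9 - (3)·1.000) / (7) = -1.714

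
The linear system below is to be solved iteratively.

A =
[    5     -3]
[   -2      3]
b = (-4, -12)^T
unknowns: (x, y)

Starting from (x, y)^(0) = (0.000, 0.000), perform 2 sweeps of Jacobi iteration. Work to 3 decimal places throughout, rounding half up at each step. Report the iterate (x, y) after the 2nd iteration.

(-3.200, -4.533)

Iteration 1:
  x = (-4 - (-3)·0.000) / (5) = -0.800
  y = (-12 - (-2)·0.000) / (3) = -4.000
Iteration 2:
  x = (-4 - (-3)·-4.000) / (5) = -3.200
  y = (-12 - (-2)·-0.800) / (3) = -4.533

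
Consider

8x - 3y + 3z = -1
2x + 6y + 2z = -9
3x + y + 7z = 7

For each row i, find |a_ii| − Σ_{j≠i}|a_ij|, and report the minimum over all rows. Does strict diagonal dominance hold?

row 1: |8| − (3+3) = 2
row 2: |6| − (2+2) = 2
row 3: |7| − (3+1) = 3
minimum over rows = 2 → strictly diagonally dominant (convergence guaranteed)

2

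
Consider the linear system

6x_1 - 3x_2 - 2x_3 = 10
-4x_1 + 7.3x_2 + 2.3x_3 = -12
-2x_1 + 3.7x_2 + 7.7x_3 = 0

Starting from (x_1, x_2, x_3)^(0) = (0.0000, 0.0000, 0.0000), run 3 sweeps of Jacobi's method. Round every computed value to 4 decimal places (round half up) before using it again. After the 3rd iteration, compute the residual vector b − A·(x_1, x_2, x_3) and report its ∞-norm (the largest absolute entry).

4.9571

Iteration 1:
  x_1 = (10 - (-3)·0.0000 - (-2)·0.0000) / (6) = 1.6667
  x_2 = (-12 - (-4)·0.0000 - (2.3)·0.0000) / (7.3) = -1.6438
  x_3 = (0 - (-2)·0.0000 - (3.7)·0.0000) / (7.7) = 0.0000
Iteration 2:
  x_1 = (10 - (-3)·-1.6438 - (-2)·0.0000) / (6) = 0.8448
  x_2 = (-12 - (-4)·1.6667 - (2.3)·0.0000) / (7.3) = -0.7306
  x_3 = (0 - (-2)·1.6667 - (3.7)·-1.6438) / (7.7) = 1.2228
Iteration 3:
  x_1 = (10 - (-3)·-0.7306 - (-2)·1.2228) / (6) = 1.7090
  x_2 = (-12 - (-4)·0.8448 - (2.3)·1.2228) / (7.3) = -1.5662
  x_3 = (0 - (-2)·0.8448 - (3.7)·-0.7306) / (7.7) = 0.5705
Residual b − A·x = (-3.8116, 4.9571, 4.8201); ∞-norm = 4.9571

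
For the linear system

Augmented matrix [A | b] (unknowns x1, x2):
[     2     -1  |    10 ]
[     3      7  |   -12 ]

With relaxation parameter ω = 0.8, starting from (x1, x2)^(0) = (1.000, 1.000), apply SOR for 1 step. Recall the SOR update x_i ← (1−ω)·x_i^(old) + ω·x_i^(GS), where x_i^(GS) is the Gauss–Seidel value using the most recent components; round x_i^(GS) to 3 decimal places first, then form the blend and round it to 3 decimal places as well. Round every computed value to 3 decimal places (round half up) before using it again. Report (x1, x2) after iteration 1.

Iteration 1:
  x1: GS value = (10 - (-1)·1.000) / (2) = 5.500;  x1 ← (1−ω)·1.000 + ω·5.500 = 4.600
  x2: GS value = (-12 - (3)·4.600) / (7) = -3.686;  x2 ← (1−ω)·1.000 + ω·-3.686 = -2.749

(4.600, -2.749)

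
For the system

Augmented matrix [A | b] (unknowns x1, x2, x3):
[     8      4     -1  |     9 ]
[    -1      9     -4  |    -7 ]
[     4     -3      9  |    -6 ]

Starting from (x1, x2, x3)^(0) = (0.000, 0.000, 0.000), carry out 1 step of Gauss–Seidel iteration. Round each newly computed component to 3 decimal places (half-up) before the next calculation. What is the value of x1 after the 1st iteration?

1.125

Iteration 1:
  x1 = (9 - (4)·0.000 - (-1)·0.000) / (8) = 1.125
  x2 = (-7 - (-1)·1.125 - (-4)·0.000) / (9) = -0.653
  x3 = (-6 - (4)·1.125 - (-3)·-0.653) / (9) = -1.384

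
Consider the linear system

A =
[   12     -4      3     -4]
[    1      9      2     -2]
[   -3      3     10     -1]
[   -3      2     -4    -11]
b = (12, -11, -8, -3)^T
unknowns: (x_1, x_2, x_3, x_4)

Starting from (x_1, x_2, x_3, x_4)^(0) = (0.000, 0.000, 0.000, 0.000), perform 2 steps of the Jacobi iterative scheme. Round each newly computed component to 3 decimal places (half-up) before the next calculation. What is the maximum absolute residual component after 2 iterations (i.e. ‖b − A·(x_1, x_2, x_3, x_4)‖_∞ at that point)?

2.394

Iteration 1:
  x_1 = (12 - (-4)·0.000 - (3)·0.000 - (-4)·0.000) / (12) = 1.000
  x_2 = (-11 - (1)·0.000 - (2)·0.000 - (-2)·0.000) / (9) = -1.222
  x_3 = (-8 - (-3)·0.000 - (3)·0.000 - (-1)·0.000) / (10) = -0.800
  x_4 = (-3 - (-3)·0.000 - (2)·0.000 - (-4)·0.000) / (-11) = 0.273
Iteration 2:
  x_1 = (12 - (-4)·-1.222 - (3)·-0.800 - (-4)·0.273) / (12) = 0.884
  x_2 = (-11 - (1)·1.000 - (2)·-0.800 - (-2)·0.273) / (9) = -1.095
  x_3 = (-8 - (-3)·1.000 - (3)·-1.222 - (-1)·0.273) / (10) = -0.106
  x_4 = (-3 - (-3)·1.000 - (2)·-1.222 - (-4)·-0.800) / (-11) = 0.069
Residual b − A·x = (-2.394, -1.679, -0.934, 2.177); ∞-norm = 2.394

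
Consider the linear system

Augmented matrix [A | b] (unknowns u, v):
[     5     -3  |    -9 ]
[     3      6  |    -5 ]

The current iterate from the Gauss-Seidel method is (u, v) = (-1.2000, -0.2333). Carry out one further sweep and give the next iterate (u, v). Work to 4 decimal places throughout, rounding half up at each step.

(-1.9400, 0.1367)

One sweep:
  u = (-9 - (-3)·-0.2333) / (5) = -1.9400
  v = (-5 - (3)·-1.9400) / (6) = 0.1367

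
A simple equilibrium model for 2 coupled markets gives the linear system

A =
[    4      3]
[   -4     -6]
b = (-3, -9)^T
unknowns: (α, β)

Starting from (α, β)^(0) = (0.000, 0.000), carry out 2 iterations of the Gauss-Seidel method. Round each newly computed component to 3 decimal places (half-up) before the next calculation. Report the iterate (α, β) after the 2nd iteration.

Iteration 1:
  α = (-3 - (3)·0.000) / (4) = -0.750
  β = (-9 - (-4)·-0.750) / (-6) = 2.000
Iteration 2:
  α = (-3 - (3)·2.000) / (4) = -2.250
  β = (-9 - (-4)·-2.250) / (-6) = 3.000

(-2.250, 3.000)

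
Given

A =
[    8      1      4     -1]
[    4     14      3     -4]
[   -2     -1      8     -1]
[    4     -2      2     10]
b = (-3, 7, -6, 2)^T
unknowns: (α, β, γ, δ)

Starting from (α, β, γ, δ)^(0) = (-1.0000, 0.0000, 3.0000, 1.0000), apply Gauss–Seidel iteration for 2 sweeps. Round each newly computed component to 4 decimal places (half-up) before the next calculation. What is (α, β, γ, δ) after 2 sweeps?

(0.1888, 1.0065, -0.4239, 0.4106)

Iteration 1:
  α = (-3 - (1)·0.0000 - (4)·3.0000 - (-1)·1.0000) / (8) = -1.7500
  β = (7 - (4)·-1.7500 - (3)·3.0000 - (-4)·1.0000) / (14) = 0.6429
  γ = (-6 - (-2)·-1.7500 - (-1)·0.6429 - (-1)·1.0000) / (8) = -0.9821
  δ = (2 - (4)·-1.7500 - (-2)·0.6429 - (2)·-0.9821) / (10) = 1.2250
Iteration 2:
  α = (-3 - (1)·0.6429 - (4)·-0.9821 - (-1)·1.2250) / (8) = 0.1888
  β = (7 - (4)·0.1888 - (3)·-0.9821 - (-4)·1.2250) / (14) = 1.0065
  γ = (-6 - (-2)·0.1888 - (-1)·1.0065 - (-1)·1.2250) / (8) = -0.4239
  δ = (2 - (4)·0.1888 - (-2)·1.0065 - (2)·-0.4239) / (10) = 0.4106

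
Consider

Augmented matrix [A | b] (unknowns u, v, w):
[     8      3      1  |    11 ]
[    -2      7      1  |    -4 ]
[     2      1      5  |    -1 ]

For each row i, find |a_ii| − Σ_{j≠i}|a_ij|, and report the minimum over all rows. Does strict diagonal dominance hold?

2

row 1: |8| − (3+1) = 4
row 2: |7| − (2+1) = 4
row 3: |5| − (2+1) = 2
minimum over rows = 2 → strictly diagonally dominant (convergence guaranteed)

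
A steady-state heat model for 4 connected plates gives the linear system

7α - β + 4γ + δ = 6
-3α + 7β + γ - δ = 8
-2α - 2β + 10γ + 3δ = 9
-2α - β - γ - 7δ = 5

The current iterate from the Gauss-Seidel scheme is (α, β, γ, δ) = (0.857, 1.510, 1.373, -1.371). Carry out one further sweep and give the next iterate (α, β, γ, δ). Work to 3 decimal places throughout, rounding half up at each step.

(0.484, 0.958, 1.600, -1.218)

One sweep:
  α = (6 - (-1)·1.510 - (4)·1.373 - (1)·-1.371) / (7) = 0.484
  β = (8 - (-3)·0.484 - (1)·1.373 - (-1)·-1.371) / (7) = 0.958
  γ = (9 - (-2)·0.484 - (-2)·0.958 - (3)·-1.371) / (10) = 1.600
  δ = (5 - (-2)·0.484 - (-1)·0.958 - (-1)·1.600) / (-7) = -1.218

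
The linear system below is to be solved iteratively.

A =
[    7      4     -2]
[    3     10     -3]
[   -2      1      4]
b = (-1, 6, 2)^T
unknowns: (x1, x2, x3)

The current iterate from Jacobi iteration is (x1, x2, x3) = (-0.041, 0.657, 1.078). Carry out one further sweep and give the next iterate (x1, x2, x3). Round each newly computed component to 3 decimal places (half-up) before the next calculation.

(-0.210, 0.936, 0.315)

One sweep:
  x1 = (-1 - (4)·0.657 - (-2)·1.078) / (7) = -0.210
  x2 = (6 - (3)·-0.041 - (-3)·1.078) / (10) = 0.936
  x3 = (2 - (-2)·-0.041 - (1)·0.657) / (4) = 0.315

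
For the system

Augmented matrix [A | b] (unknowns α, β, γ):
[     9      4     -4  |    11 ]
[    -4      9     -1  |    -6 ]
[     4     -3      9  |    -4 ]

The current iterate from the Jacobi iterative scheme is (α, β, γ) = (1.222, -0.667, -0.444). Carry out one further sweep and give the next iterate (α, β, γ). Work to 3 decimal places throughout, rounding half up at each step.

(1.321, -0.173, -1.210)

One sweep:
  α = (11 - (4)·-0.667 - (-4)·-0.444) / (9) = 1.321
  β = (-6 - (-4)·1.222 - (-1)·-0.444) / (9) = -0.173
  γ = (-4 - (4)·1.222 - (-3)·-0.667) / (9) = -1.210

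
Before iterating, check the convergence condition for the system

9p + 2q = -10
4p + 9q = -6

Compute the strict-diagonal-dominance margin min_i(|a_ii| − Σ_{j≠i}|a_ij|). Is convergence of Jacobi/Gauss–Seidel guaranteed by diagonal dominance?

5

row 1: |9| − (2) = 7
row 2: |9| − (4) = 5
minimum over rows = 5 → strictly diagonally dominant (convergence guaranteed)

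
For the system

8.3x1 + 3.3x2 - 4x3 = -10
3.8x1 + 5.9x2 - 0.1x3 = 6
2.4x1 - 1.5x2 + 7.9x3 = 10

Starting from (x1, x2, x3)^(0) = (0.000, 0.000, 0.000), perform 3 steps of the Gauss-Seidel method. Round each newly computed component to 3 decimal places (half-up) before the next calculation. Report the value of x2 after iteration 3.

Iteration 1:
  x1 = (-10 - (3.3)·0.000 - (-4)·0.000) / (8.3) = -1.205
  x2 = (6 - (3.8)·-1.205 - (-0.1)·0.000) / (5.9) = 1.793
  x3 = (10 - (2.4)·-1.205 - (-1.5)·1.793) / (7.9) = 1.972
Iteration 2:
  x1 = (-10 - (3.3)·1.793 - (-4)·1.972) / (8.3) = -0.967
  x2 = (6 - (3.8)·-0.967 - (-0.1)·1.972) / (5.9) = 1.673
  x3 = (10 - (2.4)·-0.967 - (-1.5)·1.673) / (7.9) = 1.877
Iteration 3:
  x1 = (-10 - (3.3)·1.673 - (-4)·1.877) / (8.3) = -0.965
  x2 = (6 - (3.8)·-0.965 - (-0.1)·1.877) / (5.9) = 1.670
  x3 = (10 - (2.4)·-0.965 - (-1.5)·1.670) / (7.9) = 1.876

1.670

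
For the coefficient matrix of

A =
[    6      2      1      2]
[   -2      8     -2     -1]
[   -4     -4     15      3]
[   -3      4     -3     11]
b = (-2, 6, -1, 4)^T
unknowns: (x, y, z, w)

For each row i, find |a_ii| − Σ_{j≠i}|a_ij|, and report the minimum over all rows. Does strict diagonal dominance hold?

row 1: |6| − (2+1+2) = 1
row 2: |8| − (2+2+1) = 3
row 3: |15| − (4+4+3) = 4
row 4: |11| − (3+4+3) = 1
minimum over rows = 1 → strictly diagonally dominant (convergence guaranteed)

1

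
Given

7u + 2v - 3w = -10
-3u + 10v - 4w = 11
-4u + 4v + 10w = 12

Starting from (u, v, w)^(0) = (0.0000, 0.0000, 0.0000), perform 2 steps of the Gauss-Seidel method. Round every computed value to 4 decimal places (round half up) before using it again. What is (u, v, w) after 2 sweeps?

Iteration 1:
  u = (-10 - (2)·0.0000 - (-3)·0.0000) / (7) = -1.4286
  v = (11 - (-3)·-1.4286 - (-4)·0.0000) / (10) = 0.6714
  w = (12 - (-4)·-1.4286 - (4)·0.6714) / (10) = 0.3600
Iteration 2:
  u = (-10 - (2)·0.6714 - (-3)·0.3600) / (7) = -1.4661
  v = (11 - (-3)·-1.4661 - (-4)·0.3600) / (10) = 0.8042
  w = (12 - (-4)·-1.4661 - (4)·0.8042) / (10) = 0.2919

(-1.4661, 0.8042, 0.2919)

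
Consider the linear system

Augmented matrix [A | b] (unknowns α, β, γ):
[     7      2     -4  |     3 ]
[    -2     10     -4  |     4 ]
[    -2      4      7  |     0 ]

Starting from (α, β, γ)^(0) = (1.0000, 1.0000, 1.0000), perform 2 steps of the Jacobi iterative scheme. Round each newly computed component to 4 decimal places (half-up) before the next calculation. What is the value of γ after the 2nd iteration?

Iteration 1:
  α = (3 - (2)·1.0000 - (-4)·1.0000) / (7) = 0.7143
  β = (4 - (-2)·1.0000 - (-4)·1.0000) / (10) = 1.0000
  γ = (0 - (-2)·1.0000 - (4)·1.0000) / (7) = -0.2857
Iteration 2:
  α = (3 - (2)·1.0000 - (-4)·-0.2857) / (7) = -0.0204
  β = (4 - (-2)·0.7143 - (-4)·-0.2857) / (10) = 0.4286
  γ = (0 - (-2)·0.7143 - (4)·1.0000) / (7) = -0.3673

-0.3673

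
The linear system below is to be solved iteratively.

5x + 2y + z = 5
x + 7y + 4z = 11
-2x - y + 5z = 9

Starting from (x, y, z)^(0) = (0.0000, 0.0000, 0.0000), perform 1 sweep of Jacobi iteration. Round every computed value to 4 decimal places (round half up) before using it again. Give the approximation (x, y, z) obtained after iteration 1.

Iteration 1:
  x = (5 - (2)·0.0000 - (1)·0.0000) / (5) = 1.0000
  y = (11 - (1)·0.0000 - (4)·0.0000) / (7) = 1.5714
  z = (9 - (-2)·0.0000 - (-1)·0.0000) / (5) = 1.8000

(1.0000, 1.5714, 1.8000)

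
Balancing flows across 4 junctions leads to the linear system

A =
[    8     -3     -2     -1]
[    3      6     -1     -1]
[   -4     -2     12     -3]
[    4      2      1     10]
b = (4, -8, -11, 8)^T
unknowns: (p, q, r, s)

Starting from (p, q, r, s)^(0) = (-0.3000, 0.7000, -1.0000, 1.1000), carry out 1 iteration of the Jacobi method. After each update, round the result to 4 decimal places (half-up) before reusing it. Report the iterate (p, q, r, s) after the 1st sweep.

(0.6500, -1.1667, -0.6250, 0.8800)

Iteration 1:
  p = (4 - (-3)·0.7000 - (-2)·-1.0000 - (-1)·1.1000) / (8) = 0.6500
  q = (-8 - (3)·-0.3000 - (-1)·-1.0000 - (-1)·1.1000) / (6) = -1.1667
  r = (-11 - (-4)·-0.3000 - (-2)·0.7000 - (-3)·1.1000) / (12) = -0.6250
  s = (8 - (4)·-0.3000 - (2)·0.7000 - (1)·-1.0000) / (10) = 0.8800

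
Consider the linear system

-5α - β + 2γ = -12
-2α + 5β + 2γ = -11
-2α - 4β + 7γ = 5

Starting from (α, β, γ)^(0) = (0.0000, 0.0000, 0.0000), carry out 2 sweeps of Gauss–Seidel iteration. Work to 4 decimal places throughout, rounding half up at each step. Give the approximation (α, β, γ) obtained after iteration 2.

(2.9246, -1.3067, 0.8032)

Iteration 1:
  α = (-12 - (-1)·0.0000 - (2)·0.0000) / (-5) = 2.4000
  β = (-11 - (-2)·2.4000 - (2)·0.0000) / (5) = -1.2400
  γ = (5 - (-2)·2.4000 - (-4)·-1.2400) / (7) = 0.6914
Iteration 2:
  α = (-12 - (-1)·-1.2400 - (2)·0.6914) / (-5) = 2.9246
  β = (-11 - (-2)·2.9246 - (2)·0.6914) / (5) = -1.3067
  γ = (5 - (-2)·2.9246 - (-4)·-1.3067) / (7) = 0.8032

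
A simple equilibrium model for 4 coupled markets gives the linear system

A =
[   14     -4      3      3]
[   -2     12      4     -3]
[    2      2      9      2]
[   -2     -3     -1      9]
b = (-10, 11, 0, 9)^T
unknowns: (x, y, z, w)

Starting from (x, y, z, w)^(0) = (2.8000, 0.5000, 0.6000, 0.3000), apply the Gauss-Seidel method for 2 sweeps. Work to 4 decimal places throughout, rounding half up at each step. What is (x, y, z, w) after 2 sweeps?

Iteration 1:
  x = (-10 - (-4)·0.5000 - (3)·0.6000 - (3)·0.3000) / (14) = -0.7643
  y = (11 - (-2)·-0.7643 - (4)·0.6000 - (-3)·0.3000) / (12) = 0.6643
  z = (0 - (2)·-0.7643 - (2)·0.6643 - (2)·0.3000) / (9) = -0.0444
  w = (9 - (-2)·-0.7643 - (-3)·0.6643 - (-1)·-0.0444) / (9) = 1.0467
Iteration 2:
  x = (-10 - (-4)·0.6643 - (3)·-0.0444 - (3)·1.0467) / (14) = -0.7393
  y = (11 - (-2)·-0.7393 - (4)·-0.0444 - (-3)·1.0467) / (12) = 1.0699
  z = (0 - (2)·-0.7393 - (2)·1.0699 - (2)·1.0467) / (9) = -0.3061
  w = (9 - (-2)·-0.7393 - (-3)·1.0699 - (-1)·-0.3061) / (9) = 1.1583

(-0.7393, 1.0699, -0.3061, 1.1583)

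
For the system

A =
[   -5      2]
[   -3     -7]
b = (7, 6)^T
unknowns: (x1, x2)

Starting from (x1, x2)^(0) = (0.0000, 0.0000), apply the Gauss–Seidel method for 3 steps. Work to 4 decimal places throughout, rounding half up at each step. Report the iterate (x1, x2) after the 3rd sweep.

Iteration 1:
  x1 = (7 - (2)·0.0000) / (-5) = -1.4000
  x2 = (6 - (-3)·-1.4000) / (-7) = -0.2571
Iteration 2:
  x1 = (7 - (2)·-0.2571) / (-5) = -1.5028
  x2 = (6 - (-3)·-1.5028) / (-7) = -0.2131
Iteration 3:
  x1 = (7 - (2)·-0.2131) / (-5) = -1.4852
  x2 = (6 - (-3)·-1.4852) / (-7) = -0.2206

(-1.4852, -0.2206)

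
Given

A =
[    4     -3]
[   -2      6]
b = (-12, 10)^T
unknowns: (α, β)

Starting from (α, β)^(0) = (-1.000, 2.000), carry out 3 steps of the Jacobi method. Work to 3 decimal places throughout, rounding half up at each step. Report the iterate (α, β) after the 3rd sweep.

Iteration 1:
  α = (-12 - (-3)·2.000) / (4) = -1.500
  β = (10 - (-2)·-1.000) / (6) = 1.333
Iteration 2:
  α = (-12 - (-3)·1.333) / (4) = -2.000
  β = (10 - (-2)·-1.500) / (6) = 1.167
Iteration 3:
  α = (-12 - (-3)·1.167) / (4) = -2.125
  β = (10 - (-2)·-2.000) / (6) = 1.000

(-2.125, 1.000)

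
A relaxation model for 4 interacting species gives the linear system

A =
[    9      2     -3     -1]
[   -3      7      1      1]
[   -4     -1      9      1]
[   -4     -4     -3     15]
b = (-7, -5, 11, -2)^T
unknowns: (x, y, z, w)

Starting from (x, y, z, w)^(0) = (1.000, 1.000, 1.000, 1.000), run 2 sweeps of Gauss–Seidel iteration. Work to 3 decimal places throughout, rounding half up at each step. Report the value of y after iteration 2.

Iteration 1:
  x = (-7 - (2)·1.000 - (-3)·1.000 - (-1)·1.000) / (9) = -0.556
  y = (-5 - (-3)·-0.556 - (1)·1.000 - (1)·1.000) / (7) = -1.238
  z = (11 - (-4)·-0.556 - (-1)·-1.238 - (1)·1.000) / (9) = 0.726
  w = (-2 - (-4)·-0.556 - (-4)·-1.238 - (-3)·0.726) / (15) = -0.467
Iteration 2:
  x = (-7 - (2)·-1.238 - (-3)·0.726 - (-1)·-0.467) / (9) = -0.313
  y = (-5 - (-3)·-0.313 - (1)·0.726 - (1)·-0.467) / (7) = -0.885
  z = (11 - (-4)·-0.313 - (-1)·-0.885 - (1)·-0.467) / (9) = 1.037
  w = (-2 - (-4)·-0.313 - (-4)·-0.885 - (-3)·1.037) / (15) = -0.245

-0.885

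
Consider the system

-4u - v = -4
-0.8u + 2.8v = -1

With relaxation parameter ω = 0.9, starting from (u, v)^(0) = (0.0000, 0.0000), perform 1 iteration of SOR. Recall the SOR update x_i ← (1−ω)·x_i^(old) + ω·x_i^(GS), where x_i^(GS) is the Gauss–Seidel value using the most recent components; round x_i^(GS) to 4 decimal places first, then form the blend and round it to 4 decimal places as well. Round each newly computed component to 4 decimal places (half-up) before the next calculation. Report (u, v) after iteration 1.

Iteration 1:
  u: GS value = (-4 - (-1)·0.0000) / (-4) = 1.0000;  u ← (1−ω)·0.0000 + ω·1.0000 = 0.9000
  v: GS value = (-1 - (-0.8)·0.9000) / (2.8) = -0.1000;  v ← (1−ω)·0.0000 + ω·-0.1000 = -0.0900

(0.9000, -0.0900)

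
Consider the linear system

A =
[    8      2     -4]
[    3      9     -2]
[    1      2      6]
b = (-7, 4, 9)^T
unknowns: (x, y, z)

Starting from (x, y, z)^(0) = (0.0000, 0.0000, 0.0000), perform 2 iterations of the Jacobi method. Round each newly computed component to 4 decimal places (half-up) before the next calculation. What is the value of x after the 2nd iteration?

Iteration 1:
  x = (-7 - (2)·0.0000 - (-4)·0.0000) / (8) = -0.8750
  y = (4 - (3)·0.0000 - (-2)·0.0000) / (9) = 0.4444
  z = (9 - (1)·0.0000 - (2)·0.0000) / (6) = 1.5000
Iteration 2:
  x = (-7 - (2)·0.4444 - (-4)·1.5000) / (8) = -0.2361
  y = (4 - (3)·-0.8750 - (-2)·1.5000) / (9) = 1.0694
  z = (9 - (1)·-0.8750 - (2)·0.4444) / (6) = 1.4977

-0.2361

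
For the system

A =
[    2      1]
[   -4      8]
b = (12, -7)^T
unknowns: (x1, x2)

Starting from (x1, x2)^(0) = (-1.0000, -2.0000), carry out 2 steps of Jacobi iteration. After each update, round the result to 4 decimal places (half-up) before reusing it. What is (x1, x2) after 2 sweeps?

Iteration 1:
  x1 = (12 - (1)·-2.0000) / (2) = 7.0000
  x2 = (-7 - (-4)·-1.0000) / (8) = -1.3750
Iteration 2:
  x1 = (12 - (1)·-1.3750) / (2) = 6.6875
  x2 = (-7 - (-4)·7.0000) / (8) = 2.6250

(6.6875, 2.6250)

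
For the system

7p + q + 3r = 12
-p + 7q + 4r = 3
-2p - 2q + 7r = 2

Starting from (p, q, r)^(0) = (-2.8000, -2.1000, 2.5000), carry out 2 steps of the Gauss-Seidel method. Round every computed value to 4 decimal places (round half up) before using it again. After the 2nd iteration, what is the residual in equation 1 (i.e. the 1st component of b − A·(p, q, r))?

-3.1823

Iteration 1:
  p = (12 - (1)·-2.1000 - (3)·2.5000) / (7) = 0.9429
  q = (3 - (-1)·0.9429 - (4)·2.5000) / (7) = -0.8653
  r = (2 - (-2)·0.9429 - (-2)·-0.8653) / (7) = 0.3079
Iteration 2:
  p = (12 - (1)·-0.8653 - (3)·0.3079) / (7) = 1.7059
  q = (3 - (-1)·1.7059 - (4)·0.3079) / (7) = 0.4963
  r = (2 - (-2)·1.7059 - (-2)·0.4963) / (7) = 0.9149
Residual b − A·x = (-3.1823, -2.4278, 0.0001)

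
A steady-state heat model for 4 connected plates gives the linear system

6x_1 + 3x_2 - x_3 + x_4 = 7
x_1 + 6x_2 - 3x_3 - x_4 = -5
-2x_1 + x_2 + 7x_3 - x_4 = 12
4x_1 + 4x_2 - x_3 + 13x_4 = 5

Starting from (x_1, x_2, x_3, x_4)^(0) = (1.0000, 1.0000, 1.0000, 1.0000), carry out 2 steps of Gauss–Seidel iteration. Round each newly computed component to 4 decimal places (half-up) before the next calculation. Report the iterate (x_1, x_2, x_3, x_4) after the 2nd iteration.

Iteration 1:
  x_1 = (7 - (3)·1.0000 - (-1)·1.0000 - (1)·1.0000) / (6) = 0.6667
  x_2 = (-5 - (1)·0.6667 - (-3)·1.0000 - (-1)·1.0000) / (6) = -0.2778
  x_3 = (12 - (-2)·0.6667 - (1)·-0.2778 - (-1)·1.0000) / (7) = 2.0873
  x_4 = (5 - (4)·0.6667 - (4)·-0.2778 - (-1)·2.0873) / (13) = 0.4255
Iteration 2:
  x_1 = (7 - (3)·-0.2778 - (-1)·2.0873 - (1)·0.4255) / (6) = 1.5825
  x_2 = (-5 - (1)·1.5825 - (-3)·2.0873 - (-1)·0.4255) / (6) = 0.0175
  x_3 = (12 - (-2)·1.5825 - (1)·0.0175 - (-1)·0.4255) / (7) = 2.2247
  x_4 = (5 - (4)·1.5825 - (4)·0.0175 - (-1)·2.2247) / (13) = 0.0634

(1.5825, 0.0175, 2.2247, 0.0634)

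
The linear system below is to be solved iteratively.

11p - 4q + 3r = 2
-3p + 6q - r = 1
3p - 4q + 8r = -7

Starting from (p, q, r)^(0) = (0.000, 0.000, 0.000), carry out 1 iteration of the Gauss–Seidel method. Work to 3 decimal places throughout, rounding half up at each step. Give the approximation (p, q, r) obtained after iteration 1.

Iteration 1:
  p = (2 - (-4)·0.000 - (3)·0.000) / (11) = 0.182
  q = (1 - (-3)·0.182 - (-1)·0.000) / (6) = 0.258
  r = (-7 - (3)·0.182 - (-4)·0.258) / (8) = -0.814

(0.182, 0.258, -0.814)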